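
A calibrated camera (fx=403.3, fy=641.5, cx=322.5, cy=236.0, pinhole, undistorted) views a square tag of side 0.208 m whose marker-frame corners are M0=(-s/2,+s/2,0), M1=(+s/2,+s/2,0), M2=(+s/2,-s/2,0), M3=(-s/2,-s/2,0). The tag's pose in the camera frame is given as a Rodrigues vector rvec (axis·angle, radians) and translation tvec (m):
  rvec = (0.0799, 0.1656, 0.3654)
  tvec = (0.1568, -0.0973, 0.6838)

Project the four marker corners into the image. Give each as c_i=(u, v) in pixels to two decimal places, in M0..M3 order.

c0=(336.57, 201.58) c1=(450.82, 271.07) c2=(499.69, 83.28) c3=(379.56, 19.87)

Intrinsics K: fx=403.3, fy=641.5, cx=322.5, cy=236.0
Marker side s = 0.208 m; corners in marker frame (Z=0):
  M0 = (-0.1040, +0.1040, 0)
  M1 = (+0.1040, +0.1040, 0)
  M2 = (+0.1040, -0.1040, 0)
  M3 = (-0.1040, -0.1040, 0)
rvec = (0.0799, 0.1656, 0.3654), |rvec| = θ = 0.40905 rad = 23.437°
Rodrigues: sinθ=0.39774, 1−cosθ=0.08250; R = I + sinθ·[k]× + (1−cosθ)·[k]×²:
    [+0.92065 -0.34877 +0.17542]
    [+0.36182 +0.93102 -0.04785]
    [-0.14663 +0.10753 +0.98333]
t = (0.1568, -0.0973, 0.6838) m
M0: Pc = R·M0+t = (+0.02478, -0.03810, +0.71023); u = 403.3·(+0.02478)/0.71023 + 322.5 = 336.5715, v = 641.5·(-0.03810)/0.71023 + 236.0 = 201.5842
M1: Pc = R·M1+t = (+0.21627, +0.03716, +0.67973); u = 403.3·(+0.21627)/0.67973 + 322.5 = 450.8204, v = 641.5·(+0.03716)/0.67973 + 236.0 = 271.0653
M2: Pc = R·M2+t = (+0.28882, -0.15650, +0.65737); u = 403.3·(+0.28882)/0.65737 + 322.5 = 499.6926, v = 641.5·(-0.15650)/0.65737 + 236.0 = 83.2808
M3: Pc = R·M3+t = (+0.09733, -0.23176, +0.68787); u = 403.3·(+0.09733)/0.68787 + 322.5 = 379.5622, v = 641.5·(-0.23176)/0.68787 + 236.0 = 19.8665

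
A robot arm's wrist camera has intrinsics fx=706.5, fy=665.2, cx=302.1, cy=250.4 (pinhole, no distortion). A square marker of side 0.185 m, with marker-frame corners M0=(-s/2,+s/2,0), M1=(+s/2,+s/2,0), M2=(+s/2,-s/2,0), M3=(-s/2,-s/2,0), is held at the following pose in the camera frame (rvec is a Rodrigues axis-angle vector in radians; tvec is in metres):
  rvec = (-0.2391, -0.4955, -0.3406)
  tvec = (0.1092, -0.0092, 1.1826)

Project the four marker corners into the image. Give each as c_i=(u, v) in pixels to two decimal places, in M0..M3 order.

c0=(344.55, 309.40) c1=(430.05, 278.58) c2=(387.94, 187.19) c3=(300.99, 209.94)

Intrinsics K: fx=706.5, fy=665.2, cx=302.1, cy=250.4
Marker side s = 0.185 m; corners in marker frame (Z=0):
  M0 = (-0.0925, +0.0925, 0)
  M1 = (+0.0925, +0.0925, 0)
  M2 = (+0.0925, -0.0925, 0)
  M3 = (-0.0925, -0.0925, 0)
rvec = (-0.2391, -0.4955, -0.3406), |rvec| = θ = 0.64707 rad = 37.074°
Rodrigues: sinθ=0.60285, 1−cosθ=0.20215; R = I + sinθ·[k]× + (1−cosθ)·[k]×²:
    [+0.82546 +0.37452 -0.42232]
    [-0.26013 +0.91639 +0.30424]
    [+0.50096 -0.14128 +0.85386]
t = (0.1092, -0.0092, 1.1826) m
M0: Pc = R·M0+t = (+0.06749, +0.09963, +1.12319); u = 706.5·(+0.06749)/1.12319 + 302.1 = 344.5511, v = 665.2·(+0.09963)/1.12319 + 250.4 = 309.4036
M1: Pc = R·M1+t = (+0.22020, +0.05150, +1.21587); u = 706.5·(+0.22020)/1.21587 + 302.1 = 430.0495, v = 665.2·(+0.05150)/1.21587 + 250.4 = 278.5780
M2: Pc = R·M2+t = (+0.15091, -0.11803, +1.24201); u = 706.5·(+0.15091)/1.24201 + 302.1 = 387.9439, v = 665.2·(-0.11803)/1.24201 + 250.4 = 187.1861
M3: Pc = R·M3+t = (-0.00180, -0.06990, +1.14933); u = 706.5·(-0.00180)/1.14933 + 302.1 = 300.9947, v = 665.2·(-0.06990)/1.14933 + 250.4 = 209.9412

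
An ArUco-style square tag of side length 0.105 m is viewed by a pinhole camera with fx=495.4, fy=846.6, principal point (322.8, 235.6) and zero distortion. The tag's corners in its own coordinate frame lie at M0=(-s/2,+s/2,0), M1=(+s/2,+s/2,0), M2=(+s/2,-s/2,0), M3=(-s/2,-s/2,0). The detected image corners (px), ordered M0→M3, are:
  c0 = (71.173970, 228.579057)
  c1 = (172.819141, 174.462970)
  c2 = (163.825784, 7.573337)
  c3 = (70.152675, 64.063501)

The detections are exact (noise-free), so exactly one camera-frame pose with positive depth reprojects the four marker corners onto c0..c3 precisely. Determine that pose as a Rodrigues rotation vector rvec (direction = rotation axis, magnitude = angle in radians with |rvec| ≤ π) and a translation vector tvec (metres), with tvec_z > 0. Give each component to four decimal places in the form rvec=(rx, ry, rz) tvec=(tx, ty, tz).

rvec=(-0.3387, 0.2288, -0.2355) tvec=(-0.1921, -0.0658, 0.4656)

Intrinsics K: fx=495.4, fy=846.6, cx=322.8, cy=235.6
Marker side s = 0.105 m; corners in marker frame (Z=0):
  M0 = (-0.0525, +0.0525, 0)
  M1 = (+0.0525, +0.0525, 0)
  M2 = (+0.0525, -0.0525, 0)
  M3 = (-0.0525, -0.0525, 0)
Detected image corners:
  c0 = (71.173970, 228.579057) px
  c1 = (172.819141, 174.462970) px
  c2 = (163.825784, 7.573337) px
  c3 = (70.152675, 64.063501) px
Planar DLT: solve 8×8 A·h = b for H (H[2,2]=1):
  H  [+882.06349 -43.60095 +118.39544]
  H  [-573.33946 +1487.99849 +115.93999]
  H  [-0.38926 -0.75748 +1.00000]
B = K⁻¹H; ‖b₁‖=2.147773, ‖b₂‖=2.147773; λ = 2/(‖b₁‖+‖b₂‖) = 0.465599, sign → tz>0 ⇒ λ=+0.465599
r₁ = λ·B[:,0] = (+0.94710,-0.26488,-0.18124); r₂ = λ·B[:,1] = (+0.18883,+0.91649,-0.35268)
r₃ = r₁×r₂ = (+0.25952,+0.29980,+0.91802); SVD([r₁ r₂ r₃]) → R = UVᵀ:
  R  [+0.94710 +0.18883 +0.25952]
  R  [-0.26488 +0.91649 +0.29980]
  R  [-0.18124 -0.35268 +0.91802]
t = (-0.19211, -0.06581, +0.46560) m
tr R = 2.781612; θ = arccos((tr R − 1)/2) = 0.471680 rad = 27.025°
axis k = ((R−Rᵀ)₃₂, (R−Rᵀ)₁₃, (R−Rᵀ)₂₁) / (2 sinθ) = (-0.717990, +0.485010, -0.499255)
rvec = θ·k = (-0.338662, +0.228770, -0.235489)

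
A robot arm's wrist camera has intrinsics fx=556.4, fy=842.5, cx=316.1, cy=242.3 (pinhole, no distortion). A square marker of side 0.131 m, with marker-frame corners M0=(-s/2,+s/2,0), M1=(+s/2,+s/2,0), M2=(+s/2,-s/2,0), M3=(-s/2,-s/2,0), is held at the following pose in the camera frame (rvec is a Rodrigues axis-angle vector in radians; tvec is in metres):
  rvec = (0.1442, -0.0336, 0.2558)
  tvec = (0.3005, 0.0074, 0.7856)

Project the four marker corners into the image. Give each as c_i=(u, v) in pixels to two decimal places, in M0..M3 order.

Intrinsics K: fx=556.4, fy=842.5, cx=316.1, cy=242.3
Marker side s = 0.131 m; corners in marker frame (Z=0):
  M0 = (-0.0655, +0.0655, 0)
  M1 = (+0.0655, +0.0655, 0)
  M2 = (+0.0655, -0.0655, 0)
  M3 = (-0.0655, -0.0655, 0)
rvec = (0.1442, -0.0336, 0.2558), |rvec| = θ = 0.29556 rad = 16.934°
Rodrigues: sinθ=0.29128, 1−cosθ=0.04336; R = I + sinθ·[k]× + (1−cosθ)·[k]×²:
    [+0.96696 -0.25450 -0.01480]
    [+0.24969 +0.95720 -0.14638]
    [+0.05142 +0.13784 +0.98912]
t = (0.3005, 0.0074, 0.7856) m
M0: Pc = R·M0+t = (+0.22049, +0.05374, +0.79126); u = 556.4·(+0.22049)/0.79126 + 316.1 = 471.1477, v = 842.5·(+0.05374)/0.79126 + 242.3 = 299.5222
M1: Pc = R·M1+t = (+0.34717, +0.08645, +0.79800); u = 556.4·(+0.34717)/0.79800 + 316.1 = 558.1603, v = 842.5·(+0.08645)/0.79800 + 242.3 = 333.5723
M2: Pc = R·M2+t = (+0.38051, -0.03894, +0.77994); u = 556.4·(+0.38051)/0.77994 + 316.1 = 587.5483, v = 842.5·(-0.03894)/0.77994 + 242.3 = 200.2343
M3: Pc = R·M3+t = (+0.25383, -0.07165, +0.77320); u = 556.4·(+0.25383)/0.77320 + 316.1 = 498.7597, v = 842.5·(-0.07165)/0.77320 + 242.3 = 164.2274

c0=(471.15, 299.52) c1=(558.16, 333.57) c2=(587.55, 200.23) c3=(498.76, 164.23)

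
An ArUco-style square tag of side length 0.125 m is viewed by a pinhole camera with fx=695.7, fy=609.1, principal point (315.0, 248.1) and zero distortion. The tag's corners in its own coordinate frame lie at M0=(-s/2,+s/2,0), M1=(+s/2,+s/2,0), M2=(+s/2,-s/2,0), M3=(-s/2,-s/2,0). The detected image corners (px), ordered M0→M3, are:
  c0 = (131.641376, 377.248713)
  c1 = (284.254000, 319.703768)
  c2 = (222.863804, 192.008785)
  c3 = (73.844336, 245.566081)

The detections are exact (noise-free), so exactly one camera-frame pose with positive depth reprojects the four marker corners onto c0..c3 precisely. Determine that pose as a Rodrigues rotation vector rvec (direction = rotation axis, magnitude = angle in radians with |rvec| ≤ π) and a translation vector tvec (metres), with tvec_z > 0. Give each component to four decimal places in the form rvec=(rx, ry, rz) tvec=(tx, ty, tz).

Intrinsics K: fx=695.7, fy=609.1, cx=315.0, cy=248.1
Marker side s = 0.125 m; corners in marker frame (Z=0):
  M0 = (-0.0625, +0.0625, 0)
  M1 = (+0.0625, +0.0625, 0)
  M2 = (+0.0625, -0.0625, 0)
  M3 = (-0.0625, -0.0625, 0)
Detected image corners:
  c0 = (131.641376, 377.248713) px
  c1 = (284.254000, 319.703768) px
  c2 = (222.863804, 192.008785) px
  c3 = (73.844336, 245.566081) px
Planar DLT: solve 8×8 A·h = b for H (H[2,2]=1):
  H  [+1231.34678 +433.02585 +178.35492]
  H  [-404.29849 +967.55832 +282.39031]
  H  [+0.14055 -0.24614 +1.00000]
B = K⁻¹H; ‖b₁‖=1.857707, ‖b₂‖=1.857707; λ = 2/(‖b₁‖+‖b₂‖) = 0.538298, sign → tz>0 ⇒ λ=+0.538298
r₁ = λ·B[:,0] = (+0.91850,-0.38812,+0.07566); r₂ = λ·B[:,1] = (+0.39504,+0.90906,-0.13249)
r₃ = r₁×r₂ = (-0.01735,+0.15158,+0.98829); SVD([r₁ r₂ r₃]) → R = UVᵀ:
  R  [+0.91850 +0.39504 -0.01735]
  R  [-0.38812 +0.90906 +0.15158]
  R  [+0.07566 -0.13249 +0.98829]
t = (-0.10573, +0.03030, +0.53830) m
tr R = 2.815847; θ = arccos((tr R − 1)/2) = 0.432494 rad = 24.780°
axis k = ((R−Rᵀ)₃₂, (R−Rᵀ)₁₃, (R−Rᵀ)₂₁) / (2 sinθ) = (-0.338887, -0.110959, -0.934261)
rvec = θ·k = (-0.146566, -0.047989, -0.404062)

rvec=(-0.1466, -0.0480, -0.4041) tvec=(-0.1057, 0.0303, 0.5383)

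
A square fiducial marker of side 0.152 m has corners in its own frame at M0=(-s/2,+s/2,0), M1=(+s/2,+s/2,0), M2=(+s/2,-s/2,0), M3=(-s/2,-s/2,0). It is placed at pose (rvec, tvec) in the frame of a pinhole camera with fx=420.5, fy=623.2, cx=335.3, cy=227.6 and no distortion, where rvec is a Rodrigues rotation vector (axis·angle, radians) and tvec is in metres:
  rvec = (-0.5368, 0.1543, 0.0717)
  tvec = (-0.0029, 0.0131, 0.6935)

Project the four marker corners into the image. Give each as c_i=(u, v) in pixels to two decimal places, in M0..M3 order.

Intrinsics K: fx=420.5, fy=623.2, cx=335.3, cy=227.6
Marker side s = 0.152 m; corners in marker frame (Z=0):
  M0 = (-0.0760, +0.0760, 0)
  M1 = (+0.0760, +0.0760, 0)
  M2 = (+0.0760, -0.0760, 0)
  M3 = (-0.0760, -0.0760, 0)
rvec = (-0.5368, 0.1543, 0.0717), |rvec| = θ = 0.56312 rad = 32.264°
Rodrigues: sinθ=0.53383, 1−cosθ=0.15441; R = I + sinθ·[k]× + (1−cosθ)·[k]×²:
    [+0.98590 -0.10830 +0.12753]
    [+0.02764 +0.85719 +0.51426]
    [-0.16501 -0.50349 +0.84810]
t = (-0.0029, 0.0131, 0.6935) m
M0: Pc = R·M0+t = (-0.08606, +0.07615, +0.66778); u = 420.5·(-0.08606)/0.66778 + 335.3 = 281.1081, v = 623.2·(+0.07615)/0.66778 + 227.6 = 298.6627
M1: Pc = R·M1+t = (+0.06380, +0.08035, +0.64269); u = 420.5·(+0.06380)/0.64269 + 335.3 = 377.0414, v = 623.2·(+0.08035)/0.64269 + 227.6 = 305.5098
M2: Pc = R·M2+t = (+0.08026, -0.04995, +0.71922); u = 420.5·(+0.08026)/0.71922 + 335.3 = 382.2244, v = 623.2·(-0.04995)/0.71922 + 227.6 = 184.3226
M3: Pc = R·M3+t = (-0.06960, -0.05415, +0.74431); u = 420.5·(-0.06960)/0.74431 + 335.3 = 295.9803, v = 623.2·(-0.05415)/0.74431 + 227.6 = 182.2635

c0=(281.11, 298.66) c1=(377.04, 305.51) c2=(382.22, 184.32) c3=(295.98, 182.26)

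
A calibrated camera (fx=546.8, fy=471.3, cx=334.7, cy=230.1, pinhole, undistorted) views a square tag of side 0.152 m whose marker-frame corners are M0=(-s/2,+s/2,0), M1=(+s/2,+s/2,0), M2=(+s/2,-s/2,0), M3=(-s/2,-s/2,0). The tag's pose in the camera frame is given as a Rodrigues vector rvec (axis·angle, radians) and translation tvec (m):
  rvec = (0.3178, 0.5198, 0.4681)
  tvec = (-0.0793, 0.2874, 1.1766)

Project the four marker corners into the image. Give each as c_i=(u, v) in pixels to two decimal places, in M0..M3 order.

Intrinsics K: fx=546.8, fy=471.3, cx=334.7, cy=230.1
Marker side s = 0.152 m; corners in marker frame (Z=0):
  M0 = (-0.0760, +0.0760, 0)
  M1 = (+0.0760, +0.0760, 0)
  M2 = (+0.0760, -0.0760, 0)
  M3 = (-0.0760, -0.0760, 0)
rvec = (0.3178, 0.5198, 0.4681), |rvec| = θ = 0.76831 rad = 44.021°
Rodrigues: sinθ=0.69492, 1−cosθ=0.28092; R = I + sinθ·[k]× + (1−cosθ)·[k]×²:
    [+0.76715 -0.34477 +0.54094]
    [+0.50200 +0.84766 -0.17165]
    [-0.39935 +0.40323 +0.82336]
t = (-0.0793, 0.2874, 1.1766) m
M0: Pc = R·M0+t = (-0.16381, +0.31367, +1.23760); u = 546.8·(-0.16381)/1.23760 + 334.7 = 262.3266, v = 471.3·(+0.31367)/1.23760 + 230.1 = 349.5516
M1: Pc = R·M1+t = (-0.04720, +0.38997, +1.17689); u = 546.8·(-0.04720)/1.17689 + 334.7 = 312.7704, v = 471.3·(+0.38997)/1.17689 + 230.1 = 386.2693
M2: Pc = R·M2+t = (+0.00521, +0.26113, +1.11560); u = 546.8·(+0.00521)/1.11560 + 334.7 = 337.2516, v = 471.3·(+0.26113)/1.11560 + 230.1 = 340.4173
M3: Pc = R·M3+t = (-0.11140, +0.18483, +1.17631); u = 546.8·(-0.11140)/1.17631 + 334.7 = 282.9161, v = 471.3·(+0.18483)/1.17631 + 230.1 = 304.1525

c0=(262.33, 349.55) c1=(312.77, 386.27) c2=(337.25, 340.42) c3=(282.92, 304.15)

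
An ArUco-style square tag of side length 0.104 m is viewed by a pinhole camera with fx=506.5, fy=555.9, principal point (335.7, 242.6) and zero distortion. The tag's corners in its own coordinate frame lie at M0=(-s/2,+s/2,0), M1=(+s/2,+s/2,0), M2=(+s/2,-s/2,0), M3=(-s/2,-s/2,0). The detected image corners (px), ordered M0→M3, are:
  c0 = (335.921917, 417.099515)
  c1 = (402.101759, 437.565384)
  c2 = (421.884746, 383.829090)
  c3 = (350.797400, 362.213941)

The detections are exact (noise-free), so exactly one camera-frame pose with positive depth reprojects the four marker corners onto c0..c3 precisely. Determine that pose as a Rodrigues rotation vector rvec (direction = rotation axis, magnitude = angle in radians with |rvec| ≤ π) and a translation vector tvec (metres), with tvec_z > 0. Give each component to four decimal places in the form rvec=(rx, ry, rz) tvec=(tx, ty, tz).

Intrinsics K: fx=506.5, fy=555.9, cx=335.7, cy=242.6
Marker side s = 0.104 m; corners in marker frame (Z=0):
  M0 = (-0.0520, +0.0520, 0)
  M1 = (+0.0520, +0.0520, 0)
  M2 = (+0.0520, -0.0520, 0)
  M3 = (-0.0520, -0.0520, 0)
Detected image corners:
  c0 = (335.921917, 417.099515) px
  c1 = (402.101759, 437.565384) px
  c2 = (421.884746, 383.829090) px
  c3 = (350.797400, 362.213941) px
Planar DLT: solve 8×8 A·h = b for H (H[2,2]=1):
  H  [+637.47967 +87.64418 +377.27099]
  H  [+179.19743 +791.58248 +401.09607]
  H  [-0.05728 +0.67307 +1.00000]
B = K⁻¹H; ‖b₁‖=1.343505, ‖b₂‖=1.343505; λ = 2/(‖b₁‖+‖b₂‖) = 0.744322, sign → tz>0 ⇒ λ=+0.744322
r₁ = λ·B[:,0] = (+0.96506,+0.25854,-0.04263); r₂ = λ·B[:,1] = (-0.20324,+0.84126,+0.50098)
r₃ = r₁×r₂ = (+0.16539,-0.47481,+0.86441); SVD([r₁ r₂ r₃]) → R = UVᵀ:
  R  [+0.96506 -0.20324 +0.16539]
  R  [+0.25854 +0.84126 -0.47481]
  R  [-0.04263 +0.50098 +0.86441]
t = (+0.06109, +0.21222, +0.74432) m
tr R = 2.670725; θ = arccos((tr R − 1)/2) = 0.582004 rad = 33.346°
axis k = ((R−Rᵀ)₃₂, (R−Rᵀ)₁₃, (R−Rᵀ)₂₁) / (2 sinθ) = (+0.887563, +0.189216, +0.420035)
rvec = θ·k = (+0.516565, +0.110125, +0.244462)

rvec=(0.5166, 0.1101, 0.2445) tvec=(0.0611, 0.2122, 0.7443)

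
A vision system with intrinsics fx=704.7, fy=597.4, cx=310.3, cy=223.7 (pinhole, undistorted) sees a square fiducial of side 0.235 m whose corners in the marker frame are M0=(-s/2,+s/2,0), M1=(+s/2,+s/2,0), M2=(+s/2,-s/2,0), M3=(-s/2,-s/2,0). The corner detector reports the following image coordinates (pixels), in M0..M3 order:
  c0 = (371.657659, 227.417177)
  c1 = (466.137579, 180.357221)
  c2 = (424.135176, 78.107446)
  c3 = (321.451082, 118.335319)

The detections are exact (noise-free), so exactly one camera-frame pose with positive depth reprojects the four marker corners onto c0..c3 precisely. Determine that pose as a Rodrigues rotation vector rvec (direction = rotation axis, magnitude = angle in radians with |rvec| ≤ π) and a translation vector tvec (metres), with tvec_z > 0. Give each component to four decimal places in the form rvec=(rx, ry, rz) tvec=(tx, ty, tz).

rvec=(0.1379, -0.5026, -0.4368) tvec=(0.1543, -0.1495, 1.2339)

Intrinsics K: fx=704.7, fy=597.4, cx=310.3, cy=223.7
Marker side s = 0.235 m; corners in marker frame (Z=0):
  M0 = (-0.1175, +0.1175, 0)
  M1 = (+0.1175, +0.1175, 0)
  M2 = (+0.1175, -0.1175, 0)
  M3 = (-0.1175, -0.1175, 0)
Detected image corners:
  c0 = (371.657659, 227.417177) px
  c1 = (466.137579, 180.357221) px
  c2 = (424.135176, 78.107446) px
  c3 = (321.451082, 118.335319) px
Planar DLT: solve 8×8 A·h = b for H (H[2,2]=1):
  H  [+558.91707 +270.26346 +398.40274]
  H  [-132.69139 +477.58159 +151.32173]
  H  [+0.35319 +0.18896 +1.00000]
B = K⁻¹H; ‖b₁‖=0.810470, ‖b₂‖=0.810470; λ = 2/(‖b₁‖+‖b₂‖) = 1.233851, sign → tz>0 ⇒ λ=+1.233851
r₁ = λ·B[:,0] = (+0.78672,-0.43724,+0.43578); r₂ = λ·B[:,1] = (+0.37054,+0.89908,+0.23315)
r₃ = r₁×r₂ = (-0.49374,-0.02195,+0.86933); SVD([r₁ r₂ r₃]) → R = UVᵀ:
  R  [+0.78672 +0.37054 -0.49374]
  R  [-0.43724 +0.89908 -0.02195]
  R  [+0.43578 +0.23315 +0.86933]
t = (+0.15426, -0.14949, +1.23385) m
tr R = 2.555128; θ = arccos((tr R − 1)/2) = 0.680014 rad = 38.962°
axis k = ((R−Rᵀ)₃₂, (R−Rᵀ)₁₃, (R−Rᵀ)₂₁) / (2 sinθ) = (+0.202841, -0.739115, -0.642311)
rvec = θ·k = (+0.137935, -0.502609, -0.436781)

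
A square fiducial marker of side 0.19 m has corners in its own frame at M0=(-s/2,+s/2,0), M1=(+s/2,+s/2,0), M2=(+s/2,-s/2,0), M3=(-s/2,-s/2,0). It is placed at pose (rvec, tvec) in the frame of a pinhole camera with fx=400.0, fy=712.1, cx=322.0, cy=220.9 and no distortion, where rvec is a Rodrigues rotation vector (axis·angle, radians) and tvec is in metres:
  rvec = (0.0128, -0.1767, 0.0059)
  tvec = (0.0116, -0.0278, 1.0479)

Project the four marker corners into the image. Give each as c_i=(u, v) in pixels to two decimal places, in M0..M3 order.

Intrinsics K: fx=400.0, fy=712.1, cx=322.0, cy=220.9
Marker side s = 0.19 m; corners in marker frame (Z=0):
  M0 = (-0.0950, +0.0950, 0)
  M1 = (+0.0950, +0.0950, 0)
  M2 = (+0.0950, -0.0950, 0)
  M3 = (-0.0950, -0.0950, 0)
rvec = (0.0128, -0.1767, 0.0059), |rvec| = θ = 0.17726 rad = 10.156°
Rodrigues: sinθ=0.17633, 1−cosθ=0.01567; R = I + sinθ·[k]× + (1−cosθ)·[k]×²:
    [+0.98441 -0.00700 -0.17574]
    [+0.00474 +0.99990 -0.01325]
    [+0.17581 +0.01221 +0.98435]
t = (0.0116, -0.0278, 1.0479) m
M0: Pc = R·M0+t = (-0.08258, +0.06674, +1.03236); u = 400.0·(-0.08258)/1.03236 + 322.0 = 290.0018, v = 712.1·(+0.06674)/1.03236 + 220.9 = 266.9360
M1: Pc = R·M1+t = (+0.10445, +0.06764, +1.06576); u = 400.0·(+0.10445)/1.06576 + 322.0 = 361.2036, v = 712.1·(+0.06764)/1.06576 + 220.9 = 266.0950
M2: Pc = R·M2+t = (+0.10578, -0.12234, +1.06344); u = 400.0·(+0.10578)/1.06344 + 322.0 = 361.7892, v = 712.1·(-0.12234)/1.06344 + 220.9 = 138.9788
M3: Pc = R·M3+t = (-0.08125, -0.12324, +1.03004); u = 400.0·(-0.08125)/1.03004 + 322.0 = 290.4460, v = 712.1·(-0.12324)/1.03004 + 220.9 = 135.6993

c0=(290.00, 266.94) c1=(361.20, 266.10) c2=(361.79, 138.98) c3=(290.45, 135.70)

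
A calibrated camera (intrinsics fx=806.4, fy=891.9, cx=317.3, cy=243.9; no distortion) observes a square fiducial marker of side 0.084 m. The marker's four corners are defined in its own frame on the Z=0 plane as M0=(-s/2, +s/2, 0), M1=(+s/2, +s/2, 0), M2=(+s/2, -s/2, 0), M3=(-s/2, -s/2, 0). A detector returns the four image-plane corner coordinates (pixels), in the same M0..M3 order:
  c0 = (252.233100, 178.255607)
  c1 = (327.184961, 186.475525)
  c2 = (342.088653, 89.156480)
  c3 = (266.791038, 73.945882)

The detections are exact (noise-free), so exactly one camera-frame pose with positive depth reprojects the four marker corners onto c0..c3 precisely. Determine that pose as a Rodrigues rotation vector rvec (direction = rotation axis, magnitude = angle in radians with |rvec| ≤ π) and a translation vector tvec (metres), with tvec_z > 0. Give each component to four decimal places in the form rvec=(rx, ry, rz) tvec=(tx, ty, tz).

Intrinsics K: fx=806.4, fy=891.9, cx=317.3, cy=243.9
Marker side s = 0.084 m; corners in marker frame (Z=0):
  M0 = (-0.0420, +0.0420, 0)
  M1 = (+0.0420, +0.0420, 0)
  M2 = (+0.0420, -0.0420, 0)
  M3 = (-0.0420, -0.0420, 0)
Detected image corners:
  c0 = (252.233100, 178.255607) px
  c1 = (327.184961, 186.475525) px
  c2 = (342.088653, 89.156480) px
  c3 = (266.791038, 73.945882) px
Planar DLT: solve 8×8 A·h = b for H (H[2,2]=1):
  H  [+1132.24624 -112.50627 +298.27240]
  H  [+244.78061 +1226.72454 +132.60388]
  H  [+0.80088 +0.21183 +1.00000]
B = K⁻¹H; ‖b₁‖=1.352883, ‖b₂‖=1.352883; λ = 2/(‖b₁‖+‖b₂‖) = 0.739162, sign → tz>0 ⇒ λ=+0.739162
r₁ = λ·B[:,0] = (+0.80491,+0.04098,+0.59198); r₂ = λ·B[:,1] = (-0.16474,+0.97383,+0.15658)
r₃ = r₁×r₂ = (-0.57008,-0.22355,+0.79059); SVD([r₁ r₂ r₃]) → R = UVᵀ:
  R  [+0.80491 -0.16474 -0.57008]
  R  [+0.04098 +0.97383 -0.22355]
  R  [+0.59198 +0.15658 +0.79059]
t = (-0.01744, -0.09224, +0.73916) m
tr R = 2.569331; θ = arccos((tr R − 1)/2) = 0.668640 rad = 38.310°
axis k = ((R−Rᵀ)₃₂, (R−Rᵀ)₁₃, (R−Rᵀ)₂₁) / (2 sinθ) = (+0.306596, -0.937267, +0.165919)
rvec = θ·k = (+0.205002, -0.626694, +0.110940)

rvec=(0.2050, -0.6267, 0.1109) tvec=(-0.0174, -0.0922, 0.7392)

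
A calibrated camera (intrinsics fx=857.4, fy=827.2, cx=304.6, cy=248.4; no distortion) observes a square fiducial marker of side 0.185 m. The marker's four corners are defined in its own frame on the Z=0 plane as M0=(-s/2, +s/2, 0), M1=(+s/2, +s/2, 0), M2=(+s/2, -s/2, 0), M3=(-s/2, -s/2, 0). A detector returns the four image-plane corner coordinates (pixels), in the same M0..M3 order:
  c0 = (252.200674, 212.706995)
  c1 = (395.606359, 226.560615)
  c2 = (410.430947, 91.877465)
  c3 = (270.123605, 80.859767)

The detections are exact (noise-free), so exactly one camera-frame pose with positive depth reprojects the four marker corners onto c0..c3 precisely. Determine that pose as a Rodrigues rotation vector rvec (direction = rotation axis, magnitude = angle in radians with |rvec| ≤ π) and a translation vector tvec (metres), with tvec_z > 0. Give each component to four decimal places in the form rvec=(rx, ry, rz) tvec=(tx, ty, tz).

Intrinsics K: fx=857.4, fy=827.2, cx=304.6, cy=248.4
Marker side s = 0.185 m; corners in marker frame (Z=0):
  M0 = (-0.0925, +0.0925, 0)
  M1 = (+0.0925, +0.0925, 0)
  M2 = (+0.0925, -0.0925, 0)
  M3 = (-0.0925, -0.0925, 0)
Detected image corners:
  c0 = (252.200674, 212.706995) px
  c1 = (395.606359, 226.560615) px
  c2 = (410.430947, 91.877465) px
  c3 = (270.123605, 80.859767) px
Planar DLT: solve 8×8 A·h = b for H (H[2,2]=1):
  H  [+732.51811 -131.73806 +331.51366]
  H  [+51.38332 +700.39857 +152.14114]
  H  [-0.10290 -0.12994 +1.00000]
B = K⁻¹H; ‖b₁‖=0.901640, ‖b₂‖=0.901640; λ = 2/(‖b₁‖+‖b₂‖) = 1.109090, sign → tz>0 ⇒ λ=+1.109090
r₁ = λ·B[:,0] = (+0.98809,+0.10317,-0.11413); r₂ = λ·B[:,1] = (-0.11921,+0.98235,-0.14411)
r₃ = r₁×r₂ = (+0.09725,+0.15600,+0.98296); SVD([r₁ r₂ r₃]) → R = UVᵀ:
  R  [+0.98809 -0.11921 +0.09725]
  R  [+0.10317 +0.98235 +0.15600]
  R  [-0.11413 -0.14411 +0.98296]
t = (+0.03481, -0.12906, +1.10909) m
tr R = 2.953407; θ = arccos((tr R − 1)/2) = 0.216276 rad = 12.392°
axis k = ((R−Rᵀ)₃₂, (R−Rᵀ)₁₃, (R−Rᵀ)₂₁) / (2 sinθ) = (-0.699269, +0.492503, +0.518134)
rvec = θ·k = (-0.151235, +0.106517, +0.112060)

rvec=(-0.1512, 0.1065, 0.1121) tvec=(0.0348, -0.1291, 1.1091)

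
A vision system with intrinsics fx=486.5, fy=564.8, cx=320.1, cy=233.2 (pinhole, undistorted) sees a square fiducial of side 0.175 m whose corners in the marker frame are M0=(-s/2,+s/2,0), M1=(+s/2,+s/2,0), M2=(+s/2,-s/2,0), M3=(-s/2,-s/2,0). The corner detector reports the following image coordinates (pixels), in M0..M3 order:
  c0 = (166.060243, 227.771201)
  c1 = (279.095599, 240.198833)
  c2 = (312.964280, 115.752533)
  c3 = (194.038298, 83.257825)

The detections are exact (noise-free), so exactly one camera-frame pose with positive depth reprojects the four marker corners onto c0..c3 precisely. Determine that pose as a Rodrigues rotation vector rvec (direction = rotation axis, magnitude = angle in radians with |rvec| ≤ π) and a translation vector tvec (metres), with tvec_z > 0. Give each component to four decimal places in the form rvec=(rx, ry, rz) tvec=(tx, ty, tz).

Intrinsics K: fx=486.5, fy=564.8, cx=320.1, cy=233.2
Marker side s = 0.175 m; corners in marker frame (Z=0):
  M0 = (-0.0875, +0.0875, 0)
  M1 = (+0.0875, +0.0875, 0)
  M2 = (+0.0875, -0.0875, 0)
  M3 = (-0.0875, -0.0875, 0)
Detected image corners:
  c0 = (166.060243, 227.771201) px
  c1 = (279.095599, 240.198833) px
  c2 = (312.964280, 115.752533) px
  c3 = (194.038298, 83.257825) px
Planar DLT: solve 8×8 A·h = b for H (H[2,2]=1):
  H  [+845.28947 -59.88821 +241.27595]
  H  [+254.24482 +847.21725 +170.41700]
  H  [+0.76992 +0.49551 +1.00000]
B = K⁻¹H; ‖b₁‖=1.457878, ‖b₂‖=1.457878; λ = 2/(‖b₁‖+‖b₂‖) = 0.685928, sign → tz>0 ⇒ λ=+0.685928
r₁ = λ·B[:,0] = (+0.84431,+0.09072,+0.52811); r₂ = λ·B[:,1] = (-0.30807,+0.88858,+0.33988)
r₃ = r₁×r₂ = (-0.43844,-0.44966,+0.77819); SVD([r₁ r₂ r₃]) → R = UVᵀ:
  R  [+0.84431 -0.30807 -0.43844]
  R  [+0.09072 +0.88858 -0.44966]
  R  [+0.52811 +0.33988 +0.77819]
t = (-0.11114, -0.07625, +0.68593) m
tr R = 2.511081; θ = arccos((tr R − 1)/2) = 0.714317 rad = 40.927°
axis k = ((R−Rᵀ)₃₂, (R−Rᵀ)₁₃, (R−Rᵀ)₂₁) / (2 sinθ) = (+0.602614, -0.737709, +0.304371)
rvec = θ·k = (+0.430457, -0.526959, +0.217417)

rvec=(0.4305, -0.5270, 0.2174) tvec=(-0.1111, -0.0762, 0.6859)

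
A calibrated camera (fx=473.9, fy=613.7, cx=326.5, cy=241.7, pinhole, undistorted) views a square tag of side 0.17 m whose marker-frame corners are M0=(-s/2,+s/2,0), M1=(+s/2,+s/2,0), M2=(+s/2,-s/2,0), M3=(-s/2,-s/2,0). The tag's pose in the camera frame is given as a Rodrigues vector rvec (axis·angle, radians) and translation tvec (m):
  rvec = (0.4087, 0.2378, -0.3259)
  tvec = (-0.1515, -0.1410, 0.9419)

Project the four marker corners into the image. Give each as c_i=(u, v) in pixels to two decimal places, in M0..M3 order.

c0=(231.57, 213.91) c1=(304.98, 183.71) c2=(271.27, 77.91) c3=(194.99, 115.59)

Intrinsics K: fx=473.9, fy=613.7, cx=326.5, cy=241.7
Marker side s = 0.17 m; corners in marker frame (Z=0):
  M0 = (-0.0850, +0.0850, 0)
  M1 = (+0.0850, +0.0850, 0)
  M2 = (+0.0850, -0.0850, 0)
  M3 = (-0.0850, -0.0850, 0)
rvec = (0.4087, 0.2378, -0.3259), |rvec| = θ = 0.57428 rad = 32.904°
Rodrigues: sinθ=0.54323, 1−cosθ=0.16042; R = I + sinθ·[k]× + (1−cosθ)·[k]×²:
    [+0.92083 +0.35555 +0.16016]
    [-0.26101 +0.86709 -0.42430]
    [-0.28973 +0.34891 +0.89125]
t = (-0.1515, -0.1410, 0.9419) m
M0: Pc = R·M0+t = (-0.19955, -0.04511, +0.99618); u = 473.9·(-0.19955)/0.99618 + 326.5 = 231.5716, v = 613.7·(-0.04511)/0.99618 + 241.7 = 213.9089
M1: Pc = R·M1+t = (-0.04301, -0.08948, +0.94693); u = 473.9·(-0.04301)/0.94693 + 326.5 = 304.9766, v = 613.7·(-0.08948)/0.94693 + 241.7 = 183.7067
M2: Pc = R·M2+t = (-0.10345, -0.23689, +0.88762); u = 473.9·(-0.10345)/0.88762 + 326.5 = 271.2671, v = 613.7·(-0.23689)/0.88762 + 241.7 = 77.9148
M3: Pc = R·M3+t = (-0.25999, -0.19252, +0.93687); u = 473.9·(-0.25999)/0.93687 + 326.5 = 194.9870, v = 613.7·(-0.19252)/0.93687 + 241.7 = 115.5909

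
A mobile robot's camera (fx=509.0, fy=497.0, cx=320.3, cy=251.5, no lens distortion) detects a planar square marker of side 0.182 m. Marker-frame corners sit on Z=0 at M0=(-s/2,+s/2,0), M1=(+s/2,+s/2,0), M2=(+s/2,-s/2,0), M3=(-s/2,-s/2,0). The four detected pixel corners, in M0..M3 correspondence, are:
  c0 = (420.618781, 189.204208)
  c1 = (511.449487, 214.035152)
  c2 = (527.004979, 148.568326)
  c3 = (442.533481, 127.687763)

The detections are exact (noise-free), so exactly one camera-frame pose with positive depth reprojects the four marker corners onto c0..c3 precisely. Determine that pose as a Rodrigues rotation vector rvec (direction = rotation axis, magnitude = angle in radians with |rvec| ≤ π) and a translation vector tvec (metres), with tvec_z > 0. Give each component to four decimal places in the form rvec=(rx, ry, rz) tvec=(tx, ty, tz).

Intrinsics K: fx=509.0, fy=497.0, cx=320.3, cy=251.5
Marker side s = 0.182 m; corners in marker frame (Z=0):
  M0 = (-0.0910, +0.0910, 0)
  M1 = (+0.0910, +0.0910, 0)
  M2 = (+0.0910, -0.0910, 0)
  M3 = (-0.0910, -0.0910, 0)
Detected image corners:
  c0 = (420.618781, 189.204208) px
  c1 = (511.449487, 214.035152) px
  c2 = (527.004979, 148.568326) px
  c3 = (442.533481, 127.687763) px
Planar DLT: solve 8×8 A·h = b for H (H[2,2]=1):
  H  [+393.33918 -311.46062 +475.04049]
  H  [+93.85953 +274.26785 +168.41698]
  H  [-0.18419 -0.43800 +1.00000]
B = K⁻¹H; ‖b₁‖=0.950381, ‖b₂‖=0.950381; λ = 2/(‖b₁‖+‖b₂‖) = 1.052209, sign → tz>0 ⇒ λ=+1.052209
r₁ = λ·B[:,0] = (+0.93507,+0.29678,-0.19381); r₂ = λ·B[:,1] = (-0.35384,+0.81388,-0.46087)
r₃ = r₁×r₂ = (+0.02095,+0.49952,+0.86605); SVD([r₁ r₂ r₃]) → R = UVᵀ:
  R  [+0.93507 -0.35384 +0.02095]
  R  [+0.29678 +0.81388 +0.49952]
  R  [-0.19381 -0.46087 +0.86605]
t = (+0.31988, -0.17590, +1.05221) m
tr R = 2.614994; θ = arccos((tr R − 1)/2) = 0.630900 rad = 36.148°
axis k = ((R−Rᵀ)₃₂, (R−Rᵀ)₁₃, (R−Rᵀ)₂₁) / (2 sinθ) = (-0.814072, +0.182040, +0.551497)
rvec = θ·k = (-0.513598, +0.114849, +0.347939)

rvec=(-0.5136, 0.1148, 0.3479) tvec=(0.3199, -0.1759, 1.0522)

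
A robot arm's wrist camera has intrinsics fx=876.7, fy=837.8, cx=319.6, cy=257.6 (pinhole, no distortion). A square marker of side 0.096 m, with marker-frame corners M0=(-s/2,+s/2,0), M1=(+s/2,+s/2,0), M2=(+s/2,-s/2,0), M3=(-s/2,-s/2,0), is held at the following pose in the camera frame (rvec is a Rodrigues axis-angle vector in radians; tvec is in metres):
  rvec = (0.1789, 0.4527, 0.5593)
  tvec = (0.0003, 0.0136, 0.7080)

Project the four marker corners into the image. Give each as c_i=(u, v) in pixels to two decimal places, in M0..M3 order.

Intrinsics K: fx=876.7, fy=837.8, cx=319.6, cy=257.6
Marker side s = 0.096 m; corners in marker frame (Z=0):
  M0 = (-0.0480, +0.0480, 0)
  M1 = (+0.0480, +0.0480, 0)
  M2 = (+0.0480, -0.0480, 0)
  M3 = (-0.0480, -0.0480, 0)
rvec = (0.1789, 0.4527, 0.5593), |rvec| = θ = 0.74146 rad = 42.482°
Rodrigues: sinθ=0.67536, 1−cosθ=0.26251; R = I + sinθ·[k]× + (1−cosθ)·[k]×²:
    [+0.75277 -0.47077 +0.46013]
    [+0.54812 +0.83534 -0.04205]
    [-0.36457 +0.28386 +0.88686]
t = (0.0003, 0.0136, 0.7080) m
M0: Pc = R·M0+t = (-0.05843, +0.02739, +0.73912); u = 876.7·(-0.05843)/0.73912 + 319.6 = 250.2944, v = 837.8·(+0.02739)/0.73912 + 257.6 = 288.6432
M1: Pc = R·M1+t = (+0.01384, +0.08001, +0.70413); u = 876.7·(+0.01384)/0.70413 + 319.6 = 336.8269, v = 837.8·(+0.08001)/0.70413 + 257.6 = 352.7948
M2: Pc = R·M2+t = (+0.05903, -0.00019, +0.67688); u = 876.7·(+0.05903)/0.67688 + 319.6 = 396.0564, v = 837.8·(-0.00019)/0.67688 + 257.6 = 257.3686
M3: Pc = R·M3+t = (-0.01324, -0.05281, +0.71187); u = 876.7·(-0.01324)/0.71187 + 319.6 = 303.2996, v = 837.8·(-0.05281)/0.71187 + 257.6 = 195.4528

c0=(250.29, 288.64) c1=(336.83, 352.79) c2=(396.06, 257.37) c3=(303.30, 195.45)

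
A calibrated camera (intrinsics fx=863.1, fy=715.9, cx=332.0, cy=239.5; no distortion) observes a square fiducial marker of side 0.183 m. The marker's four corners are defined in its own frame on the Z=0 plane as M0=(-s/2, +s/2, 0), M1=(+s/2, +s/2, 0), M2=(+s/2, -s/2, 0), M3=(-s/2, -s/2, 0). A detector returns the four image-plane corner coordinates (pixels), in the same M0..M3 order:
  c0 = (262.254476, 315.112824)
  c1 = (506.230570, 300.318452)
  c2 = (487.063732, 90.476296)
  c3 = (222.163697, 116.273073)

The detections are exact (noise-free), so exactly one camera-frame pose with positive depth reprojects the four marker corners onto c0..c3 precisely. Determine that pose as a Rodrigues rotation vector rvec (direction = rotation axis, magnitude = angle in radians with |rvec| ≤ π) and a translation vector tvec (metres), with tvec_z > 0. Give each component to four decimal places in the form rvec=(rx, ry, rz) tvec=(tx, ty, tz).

Intrinsics K: fx=863.1, fy=715.9, cx=332.0, cy=239.5
Marker side s = 0.183 m; corners in marker frame (Z=0):
  M0 = (-0.0915, +0.0915, 0)
  M1 = (+0.0915, +0.0915, 0)
  M2 = (+0.0915, -0.0915, 0)
  M3 = (-0.0915, -0.0915, 0)
Detected image corners:
  c0 = (262.254476, 315.112824) px
  c1 = (506.230570, 300.318452) px
  c2 = (487.063732, 90.476296) px
  c3 = (222.163697, 116.273073) px
Planar DLT: solve 8×8 A·h = b for H (H[2,2]=1):
  H  [+1296.71853 +339.82356 +367.20402]
  H  [-160.30576 +1214.21149 +210.24391]
  H  [-0.24674 +0.47811 +1.00000]
B = K⁻¹H; ‖b₁‖=1.622424, ‖b₂‖=1.622424; λ = 2/(‖b₁‖+‖b₂‖) = 0.616362, sign → tz>0 ⇒ λ=+0.616362
r₁ = λ·B[:,0] = (+0.98452,-0.08714,-0.15208); r₂ = λ·B[:,1] = (+0.12932,+0.94680,+0.29469)
r₃ = r₁×r₂ = (+0.11831,-0.30979,+0.94341); SVD([r₁ r₂ r₃]) → R = UVᵀ:
  R  [+0.98452 +0.12932 +0.11831]
  R  [-0.08714 +0.94680 -0.30979]
  R  [-0.15208 +0.29469 +0.94341]
t = (+0.02514, -0.02519, +0.61636) m
tr R = 2.874736; θ = arccos((tr R − 1)/2) = 0.355800 rad = 20.386°
axis k = ((R−Rᵀ)₃₂, (R−Rᵀ)₁₃, (R−Rᵀ)₂₁) / (2 sinθ) = (+0.867658, +0.388114, -0.310703)
rvec = θ·k = (+0.308713, +0.138091, -0.110548)

rvec=(0.3087, 0.1381, -0.1105) tvec=(0.0251, -0.0252, 0.6164)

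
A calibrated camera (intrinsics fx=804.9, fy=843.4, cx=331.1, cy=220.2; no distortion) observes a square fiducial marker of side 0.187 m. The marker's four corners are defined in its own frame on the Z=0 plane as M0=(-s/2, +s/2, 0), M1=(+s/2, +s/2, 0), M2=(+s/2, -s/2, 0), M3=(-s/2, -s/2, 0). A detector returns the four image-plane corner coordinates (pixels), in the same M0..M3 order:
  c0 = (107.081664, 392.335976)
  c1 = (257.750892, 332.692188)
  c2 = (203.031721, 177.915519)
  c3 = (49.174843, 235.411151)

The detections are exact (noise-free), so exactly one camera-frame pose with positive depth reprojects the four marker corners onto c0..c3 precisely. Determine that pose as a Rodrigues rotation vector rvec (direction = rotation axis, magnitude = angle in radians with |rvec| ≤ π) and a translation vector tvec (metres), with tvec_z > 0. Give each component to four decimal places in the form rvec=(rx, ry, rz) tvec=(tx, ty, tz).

rvec=(0.0529, -0.1075, -0.3485) tvec=(-0.2064, 0.0724, 0.9445)

Intrinsics K: fx=804.9, fy=843.4, cx=331.1, cy=220.2
Marker side s = 0.187 m; corners in marker frame (Z=0):
  M0 = (-0.0935, +0.0935, 0)
  M1 = (+0.0935, +0.0935, 0)
  M2 = (+0.0935, -0.0935, 0)
  M3 = (-0.0935, -0.0935, 0)
Detected image corners:
  c0 = (107.081664, 392.335976) px
  c1 = (257.750892, 332.692188) px
  c2 = (203.031721, 177.915519) px
  c3 = (49.174843, 235.411151) px
Planar DLT: solve 8×8 A·h = b for H (H[2,2]=1):
  H  [+829.86251 +312.52840 +155.17913]
  H  [-284.31787 +854.53320 +284.85214]
  H  [+0.10165 +0.07436 +1.00000]
B = K⁻¹H; ‖b₁‖=1.058814, ‖b₂‖=1.058814; λ = 2/(‖b₁‖+‖b₂‖) = 0.944453, sign → tz>0 ⇒ λ=+0.944453
r₁ = λ·B[:,0] = (+0.93425,-0.34345,+0.09601); r₂ = λ·B[:,1] = (+0.33783,+0.93858,+0.07023)
r₃ = r₁×r₂ = (-0.11423,-0.03318,+0.99290); SVD([r₁ r₂ r₃]) → R = UVᵀ:
  R  [+0.93425 +0.33783 -0.11423]
  R  [-0.34345 +0.93858 -0.03318]
  R  [+0.09601 +0.07023 +0.99290]
t = (-0.20642, +0.07240, +0.94445) m
tr R = 2.865736; θ = arccos((tr R − 1)/2) = 0.368501 rad = 21.114°
axis k = ((R−Rᵀ)₃₂, (R−Rᵀ)₁₃, (R−Rᵀ)₂₁) / (2 sinθ) = (+0.143530, -0.291816, -0.945644)
rvec = θ·k = (+0.052891, -0.107535, -0.348471)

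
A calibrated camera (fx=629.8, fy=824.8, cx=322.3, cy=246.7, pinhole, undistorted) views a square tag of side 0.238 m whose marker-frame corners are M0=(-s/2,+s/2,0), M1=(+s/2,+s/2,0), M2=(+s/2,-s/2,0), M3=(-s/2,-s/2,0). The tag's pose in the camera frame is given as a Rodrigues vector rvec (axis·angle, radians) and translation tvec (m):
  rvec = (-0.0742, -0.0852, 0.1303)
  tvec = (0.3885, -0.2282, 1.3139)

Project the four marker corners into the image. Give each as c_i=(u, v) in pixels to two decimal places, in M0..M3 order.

c0=(446.75, 166.23) c1=(557.65, 187.24) c2=(568.54, 42.45) c3=(459.39, 19.65)

Intrinsics K: fx=629.8, fy=824.8, cx=322.3, cy=246.7
Marker side s = 0.238 m; corners in marker frame (Z=0):
  M0 = (-0.1190, +0.1190, 0)
  M1 = (+0.1190, +0.1190, 0)
  M2 = (+0.1190, -0.1190, 0)
  M3 = (-0.1190, -0.1190, 0)
rvec = (-0.0742, -0.0852, 0.1303), |rvec| = θ = 0.17246 rad = 9.881°
Rodrigues: sinθ=0.17161, 1−cosθ=0.01483; R = I + sinθ·[k]× + (1−cosθ)·[k]×²:
    [+0.98791 -0.12650 -0.08960]
    [+0.13281 +0.98879 +0.06830]
    [+0.07996 -0.07937 +0.99363]
t = (0.3885, -0.2282, 1.3139) m
M0: Pc = R·M0+t = (+0.25588, -0.12634, +1.29494); u = 629.8·(+0.25588)/1.29494 + 322.3 = 446.7507, v = 824.8·(-0.12634)/1.29494 + 246.7 = 166.2298
M1: Pc = R·M1+t = (+0.49101, -0.09473, +1.31397); u = 629.8·(+0.49101)/1.31397 + 322.3 = 557.6453, v = 824.8·(-0.09473)/1.31397 + 246.7 = 187.2363
M2: Pc = R·M2+t = (+0.52112, -0.33006, +1.33286); u = 629.8·(+0.52112)/1.33286 + 322.3 = 568.5362, v = 824.8·(-0.33006)/1.33286 + 246.7 = 42.4515
M3: Pc = R·M3+t = (+0.28599, -0.36167, +1.31383); u = 629.8·(+0.28599)/1.31383 + 322.3 = 459.3938, v = 824.8·(-0.36167)/1.31383 + 246.7 = 19.6500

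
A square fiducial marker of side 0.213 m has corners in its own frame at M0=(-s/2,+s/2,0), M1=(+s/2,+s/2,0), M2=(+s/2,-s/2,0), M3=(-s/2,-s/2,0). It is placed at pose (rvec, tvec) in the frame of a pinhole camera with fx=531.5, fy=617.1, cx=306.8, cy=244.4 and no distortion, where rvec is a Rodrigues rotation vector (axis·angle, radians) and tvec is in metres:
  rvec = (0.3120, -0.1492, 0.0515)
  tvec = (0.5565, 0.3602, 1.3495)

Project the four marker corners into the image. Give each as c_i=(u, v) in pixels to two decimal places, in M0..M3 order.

Intrinsics K: fx=531.5, fy=617.1, cx=306.8, cy=244.4
Marker side s = 0.213 m; corners in marker frame (Z=0):
  M0 = (-0.1065, +0.1065, 0)
  M1 = (+0.1065, +0.1065, 0)
  M2 = (+0.1065, -0.1065, 0)
  M3 = (-0.1065, -0.1065, 0)
rvec = (0.3120, -0.1492, 0.0515), |rvec| = θ = 0.34965 rad = 20.034°
Rodrigues: sinθ=0.34257, 1−cosθ=0.06051; R = I + sinθ·[k]× + (1−cosθ)·[k]×²:
    [+0.98767 -0.07350 -0.13823]
    [+0.02742 +0.95051 -0.30948]
    [+0.15413 +0.30188 +0.94080]
t = (0.5565, 0.3602, 1.3495) m
M0: Pc = R·M0+t = (+0.44349, +0.45851, +1.36524); u = 531.5·(+0.44349)/1.36524 + 306.8 = 479.4536, v = 617.1·(+0.45851)/1.36524 + 244.4 = 451.6508
M1: Pc = R·M1+t = (+0.65386, +0.46435, +1.39806); u = 531.5·(+0.65386)/1.39806 + 306.8 = 555.3767, v = 617.1·(+0.46435)/1.39806 + 244.4 = 449.3618
M2: Pc = R·M2+t = (+0.66951, +0.26189, +1.33376); u = 531.5·(+0.66951)/1.33376 + 306.8 = 573.5987, v = 617.1·(+0.26189)/1.33376 + 244.4 = 365.5704
M3: Pc = R·M3+t = (+0.45914, +0.25605, +1.30094); u = 531.5·(+0.45914)/1.30094 + 306.8 = 494.3829, v = 617.1·(+0.25605)/1.30094 + 244.4 = 365.8580

c0=(479.45, 451.65) c1=(555.38, 449.36) c2=(573.60, 365.57) c3=(494.38, 365.86)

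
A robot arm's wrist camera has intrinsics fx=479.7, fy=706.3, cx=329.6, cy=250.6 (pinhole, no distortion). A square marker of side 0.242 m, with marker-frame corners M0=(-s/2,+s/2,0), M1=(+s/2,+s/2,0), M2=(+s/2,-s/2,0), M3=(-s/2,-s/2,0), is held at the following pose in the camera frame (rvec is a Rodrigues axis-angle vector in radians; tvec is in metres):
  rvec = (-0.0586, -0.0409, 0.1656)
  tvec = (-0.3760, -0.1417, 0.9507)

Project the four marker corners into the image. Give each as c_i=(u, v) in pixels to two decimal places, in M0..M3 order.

Intrinsics K: fx=479.7, fy=706.3, cx=329.6, cy=250.6
Marker side s = 0.242 m; corners in marker frame (Z=0):
  M0 = (-0.1210, +0.1210, 0)
  M1 = (+0.1210, +0.1210, 0)
  M2 = (+0.1210, -0.1210, 0)
  M3 = (-0.1210, -0.1210, 0)
rvec = (-0.0586, -0.0409, 0.1656), |rvec| = θ = 0.18036 rad = 10.334°
Rodrigues: sinθ=0.17938, 1−cosθ=0.01622; R = I + sinθ·[k]× + (1−cosθ)·[k]×²:
    [+0.98549 -0.16351 -0.04552]
    [+0.16590 +0.98461 +0.05491]
    [+0.03584 -0.06166 +0.99745]
t = (-0.3760, -0.1417, 0.9507) m
M0: Pc = R·M0+t = (-0.51503, -0.04264, +0.93890); u = 479.7·(-0.51503)/0.93890 + 329.6 = 66.4636, v = 706.3·(-0.04264)/0.93890 + 250.6 = 218.5269
M1: Pc = R·M1+t = (-0.27654, -0.00249, +0.94758); u = 479.7·(-0.27654)/0.94758 + 329.6 = 189.6046, v = 706.3·(-0.00249)/0.94758 + 250.6 = 248.7455
M2: Pc = R·M2+t = (-0.23697, -0.24076, +0.96250); u = 479.7·(-0.23697)/0.96250 + 329.6 = 211.4958, v = 706.3·(-0.24076)/0.96250 + 250.6 = 73.9222
M3: Pc = R·M3+t = (-0.47546, -0.28091, +0.95382); u = 479.7·(-0.47546)/0.95382 + 329.6 = 90.4804, v = 706.3·(-0.28091)/0.95382 + 250.6 = 42.5867

c0=(66.46, 218.53) c1=(189.60, 248.75) c2=(211.50, 73.92) c3=(90.48, 42.59)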